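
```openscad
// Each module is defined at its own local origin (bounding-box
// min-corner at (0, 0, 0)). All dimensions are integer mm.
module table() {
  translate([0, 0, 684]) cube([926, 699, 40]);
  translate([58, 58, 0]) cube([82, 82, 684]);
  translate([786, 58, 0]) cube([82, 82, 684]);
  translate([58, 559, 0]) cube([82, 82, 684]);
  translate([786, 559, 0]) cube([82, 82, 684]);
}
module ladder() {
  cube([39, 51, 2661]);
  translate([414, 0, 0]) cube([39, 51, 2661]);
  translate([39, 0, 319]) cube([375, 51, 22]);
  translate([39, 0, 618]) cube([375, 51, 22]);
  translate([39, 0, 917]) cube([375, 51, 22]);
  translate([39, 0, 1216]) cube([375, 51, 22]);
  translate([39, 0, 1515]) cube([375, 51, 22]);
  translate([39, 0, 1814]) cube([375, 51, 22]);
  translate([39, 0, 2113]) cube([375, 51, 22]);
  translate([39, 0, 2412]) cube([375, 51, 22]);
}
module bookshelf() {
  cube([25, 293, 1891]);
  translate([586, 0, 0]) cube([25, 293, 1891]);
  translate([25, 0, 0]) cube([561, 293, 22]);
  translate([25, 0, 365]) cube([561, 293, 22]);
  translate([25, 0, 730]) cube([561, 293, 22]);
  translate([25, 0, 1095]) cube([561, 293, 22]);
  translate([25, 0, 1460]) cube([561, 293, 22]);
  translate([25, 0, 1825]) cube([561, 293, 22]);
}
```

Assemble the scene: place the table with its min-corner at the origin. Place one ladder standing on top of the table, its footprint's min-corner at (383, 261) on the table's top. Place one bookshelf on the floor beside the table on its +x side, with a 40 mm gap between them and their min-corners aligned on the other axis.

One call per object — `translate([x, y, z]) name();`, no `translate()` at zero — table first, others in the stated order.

table();
translate([383, 261, 724]) ladder();
translate([966, 0, 0]) bookshelf();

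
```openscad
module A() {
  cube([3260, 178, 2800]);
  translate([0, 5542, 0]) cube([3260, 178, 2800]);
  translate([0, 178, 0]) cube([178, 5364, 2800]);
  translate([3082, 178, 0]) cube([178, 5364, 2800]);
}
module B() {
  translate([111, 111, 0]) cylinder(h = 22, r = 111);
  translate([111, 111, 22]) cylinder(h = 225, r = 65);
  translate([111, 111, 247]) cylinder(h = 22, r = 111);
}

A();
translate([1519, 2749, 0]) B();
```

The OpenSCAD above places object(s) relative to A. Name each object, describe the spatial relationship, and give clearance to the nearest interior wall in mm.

Clearances: x = 1341, y = 2571; minimum 1341 mm.

A is a house frame. B is a spool. The spool sits inside the house frame, centred. The clearance to the nearest interior wall is 1341 mm.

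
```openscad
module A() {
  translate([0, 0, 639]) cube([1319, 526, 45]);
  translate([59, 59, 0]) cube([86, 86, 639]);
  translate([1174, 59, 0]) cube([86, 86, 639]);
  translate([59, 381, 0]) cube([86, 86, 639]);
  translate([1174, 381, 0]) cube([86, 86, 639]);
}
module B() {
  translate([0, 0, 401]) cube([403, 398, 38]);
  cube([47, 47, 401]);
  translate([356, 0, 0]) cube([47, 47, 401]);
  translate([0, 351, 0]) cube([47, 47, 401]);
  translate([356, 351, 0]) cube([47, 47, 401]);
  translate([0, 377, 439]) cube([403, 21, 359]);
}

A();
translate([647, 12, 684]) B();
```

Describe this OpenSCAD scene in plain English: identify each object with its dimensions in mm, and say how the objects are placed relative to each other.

A is a table with a 1319×526 mm rectangular top, 45 mm thick, top surface at z = 684 mm, supported by four 86×86 mm square legs, each inset 59 mm from the nearest pair of top edges, running from the floor.

B is a chair: 403×398 mm seat, 38 mm thick, top at z = 439 mm, on four 47 mm square corner legs flush with the seat edges. A 21 mm thick backrest slab spans the full seat width, extending 359 mm above the seat top, its back face flush with the seat's +y edge.

The chair is on top of the table.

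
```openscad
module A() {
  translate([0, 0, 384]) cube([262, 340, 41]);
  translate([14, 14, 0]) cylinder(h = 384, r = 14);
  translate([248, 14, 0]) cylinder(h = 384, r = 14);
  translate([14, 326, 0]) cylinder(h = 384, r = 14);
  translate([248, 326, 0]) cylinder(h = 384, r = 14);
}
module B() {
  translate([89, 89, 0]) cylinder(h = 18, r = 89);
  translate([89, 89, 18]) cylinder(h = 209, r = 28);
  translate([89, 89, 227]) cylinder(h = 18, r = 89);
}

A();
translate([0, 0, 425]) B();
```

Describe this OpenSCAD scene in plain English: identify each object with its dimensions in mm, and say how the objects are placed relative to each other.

A is a simple wooden stool: a rectangular seat 262 mm (x) by 340 mm (y), 41 mm thick, top face at z = 425 mm, on four round legs, each 28 mm in diameter. The legs rest on z = 0, each leg's axis is inset half a diameter from the nearest pair of seat edges (so the leg's bounding box is flush with the corner).

B is a spool: two coaxial disc flanges of radius 89 mm and thickness 18 mm, joined by a core cylinder of radius 28 mm and height 209 mm. The lower flange rests on z = 0 and the three cylinders share a vertical axis.

The spool is on top of the stool.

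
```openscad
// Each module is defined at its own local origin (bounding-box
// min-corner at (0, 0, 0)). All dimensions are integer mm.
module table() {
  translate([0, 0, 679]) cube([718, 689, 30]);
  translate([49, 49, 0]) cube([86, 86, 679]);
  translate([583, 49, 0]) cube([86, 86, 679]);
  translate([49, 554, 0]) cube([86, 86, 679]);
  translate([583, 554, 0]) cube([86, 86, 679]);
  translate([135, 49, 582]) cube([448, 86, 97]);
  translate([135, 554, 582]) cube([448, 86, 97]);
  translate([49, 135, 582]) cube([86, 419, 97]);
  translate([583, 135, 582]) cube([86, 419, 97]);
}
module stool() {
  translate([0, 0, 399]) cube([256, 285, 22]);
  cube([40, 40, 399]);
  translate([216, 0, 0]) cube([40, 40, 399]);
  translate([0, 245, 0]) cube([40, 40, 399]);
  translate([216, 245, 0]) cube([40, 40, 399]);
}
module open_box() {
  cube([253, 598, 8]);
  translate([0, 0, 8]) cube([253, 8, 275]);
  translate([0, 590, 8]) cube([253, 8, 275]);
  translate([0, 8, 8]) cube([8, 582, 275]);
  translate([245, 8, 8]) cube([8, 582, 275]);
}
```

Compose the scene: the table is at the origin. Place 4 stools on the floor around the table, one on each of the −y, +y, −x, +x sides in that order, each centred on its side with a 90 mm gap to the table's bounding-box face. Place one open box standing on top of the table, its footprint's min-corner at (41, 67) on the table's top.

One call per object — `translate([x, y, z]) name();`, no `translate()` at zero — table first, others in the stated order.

table();
translate([231, -375, 0]) stool();
translate([231, 779, 0]) stool();
translate([-346, 202, 0]) stool();
translate([808, 202, 0]) stool();
translate([41, 67, 709]) open_box();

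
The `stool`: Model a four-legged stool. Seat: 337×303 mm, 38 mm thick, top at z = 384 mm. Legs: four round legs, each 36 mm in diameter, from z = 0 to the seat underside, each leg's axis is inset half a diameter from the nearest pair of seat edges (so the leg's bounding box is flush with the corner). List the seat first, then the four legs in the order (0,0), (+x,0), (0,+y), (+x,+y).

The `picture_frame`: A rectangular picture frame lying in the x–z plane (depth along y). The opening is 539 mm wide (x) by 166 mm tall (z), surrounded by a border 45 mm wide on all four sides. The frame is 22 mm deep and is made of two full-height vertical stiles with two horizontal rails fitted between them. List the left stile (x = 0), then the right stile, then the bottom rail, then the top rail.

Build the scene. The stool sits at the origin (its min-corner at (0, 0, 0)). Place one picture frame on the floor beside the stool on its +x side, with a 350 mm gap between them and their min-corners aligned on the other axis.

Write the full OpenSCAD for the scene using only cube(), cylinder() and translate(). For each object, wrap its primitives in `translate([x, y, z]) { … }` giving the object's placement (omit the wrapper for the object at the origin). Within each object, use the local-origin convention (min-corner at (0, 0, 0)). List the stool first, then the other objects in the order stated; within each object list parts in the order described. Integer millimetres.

translate([0, 0, 346]) cube([337, 303, 38]);
translate([18, 18, 0]) cylinder(h = 346, r = 18);
translate([319, 18, 0]) cylinder(h = 346, r = 18);
translate([18, 285, 0]) cylinder(h = 346, r = 18);
translate([319, 285, 0]) cylinder(h = 346, r = 18);
translate([687, 0, 0]) {
  cube([45, 22, 256]);
  translate([584, 0, 0]) cube([45, 22, 256]);
  translate([45, 0, 0]) cube([539, 22, 45]);
  translate([45, 0, 211]) cube([539, 22, 45]);
}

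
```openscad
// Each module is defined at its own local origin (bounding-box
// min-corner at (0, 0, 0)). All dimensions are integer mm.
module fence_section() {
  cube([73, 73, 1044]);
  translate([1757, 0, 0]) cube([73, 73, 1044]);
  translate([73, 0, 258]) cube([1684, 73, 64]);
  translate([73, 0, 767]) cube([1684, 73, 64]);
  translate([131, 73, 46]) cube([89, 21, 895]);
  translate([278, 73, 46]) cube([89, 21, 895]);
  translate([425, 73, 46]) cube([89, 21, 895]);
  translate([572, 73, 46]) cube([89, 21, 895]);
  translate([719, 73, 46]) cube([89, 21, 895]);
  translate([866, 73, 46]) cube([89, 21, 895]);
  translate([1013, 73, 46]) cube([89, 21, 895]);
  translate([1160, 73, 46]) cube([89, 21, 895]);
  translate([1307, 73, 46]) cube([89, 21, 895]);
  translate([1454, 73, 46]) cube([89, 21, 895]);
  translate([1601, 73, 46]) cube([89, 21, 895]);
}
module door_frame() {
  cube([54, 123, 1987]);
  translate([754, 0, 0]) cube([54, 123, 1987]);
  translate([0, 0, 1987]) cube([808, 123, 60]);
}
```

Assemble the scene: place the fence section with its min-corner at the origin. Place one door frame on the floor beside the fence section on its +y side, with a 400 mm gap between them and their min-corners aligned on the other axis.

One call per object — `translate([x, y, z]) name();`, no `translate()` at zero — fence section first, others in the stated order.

fence_section();
translate([0, 494, 0]) door_frame();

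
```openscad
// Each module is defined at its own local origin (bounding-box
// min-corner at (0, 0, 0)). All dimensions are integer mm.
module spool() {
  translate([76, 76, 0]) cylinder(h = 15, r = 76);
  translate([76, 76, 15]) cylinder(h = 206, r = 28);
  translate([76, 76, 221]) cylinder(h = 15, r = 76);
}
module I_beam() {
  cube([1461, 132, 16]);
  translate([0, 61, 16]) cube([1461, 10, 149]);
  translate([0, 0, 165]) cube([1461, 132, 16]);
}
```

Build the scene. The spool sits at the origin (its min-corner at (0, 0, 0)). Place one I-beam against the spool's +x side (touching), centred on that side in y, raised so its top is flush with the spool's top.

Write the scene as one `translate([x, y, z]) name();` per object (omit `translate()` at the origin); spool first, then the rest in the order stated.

spool();
translate([152, 10, 55]) I_beam();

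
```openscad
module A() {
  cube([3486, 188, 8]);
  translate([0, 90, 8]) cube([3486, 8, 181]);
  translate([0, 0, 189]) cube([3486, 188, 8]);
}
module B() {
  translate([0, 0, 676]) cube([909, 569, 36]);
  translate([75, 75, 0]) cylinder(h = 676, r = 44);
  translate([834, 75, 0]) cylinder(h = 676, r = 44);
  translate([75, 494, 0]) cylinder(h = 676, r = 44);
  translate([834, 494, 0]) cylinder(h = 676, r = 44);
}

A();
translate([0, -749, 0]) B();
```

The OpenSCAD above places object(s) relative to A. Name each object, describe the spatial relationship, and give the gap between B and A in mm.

A is an I-beam. B is a table. The table is on the floor beside the I-beam on its −y side. The gap between the table and the I-beam is 180 mm.

The table's nearest face is 180 mm from the I-beam's −y face.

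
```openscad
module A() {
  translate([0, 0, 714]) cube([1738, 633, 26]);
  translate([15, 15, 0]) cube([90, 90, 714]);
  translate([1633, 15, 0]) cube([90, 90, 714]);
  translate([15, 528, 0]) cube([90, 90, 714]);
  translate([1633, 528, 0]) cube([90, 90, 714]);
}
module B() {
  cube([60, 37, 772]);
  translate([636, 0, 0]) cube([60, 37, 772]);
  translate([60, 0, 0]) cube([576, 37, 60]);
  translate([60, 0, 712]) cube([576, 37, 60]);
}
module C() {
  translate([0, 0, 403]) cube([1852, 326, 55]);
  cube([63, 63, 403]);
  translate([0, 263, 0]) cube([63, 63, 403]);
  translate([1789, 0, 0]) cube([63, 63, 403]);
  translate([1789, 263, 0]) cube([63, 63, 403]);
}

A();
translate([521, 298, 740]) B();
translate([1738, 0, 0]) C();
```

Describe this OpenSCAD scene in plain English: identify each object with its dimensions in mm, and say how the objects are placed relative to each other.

A is a table with a 1738×633 mm rectangular top, 26 mm thick, top surface at z = 740 mm, supported by four 90×90 mm square legs, each inset 15 mm from the nearest pair of top edges, running from the floor.

B is a picture frame with a 576×652 mm rectangular opening (x by z) and a uniform 60 mm border on every side. Frame depth is 37 mm along y. It is built from two vertical stiles running the full outside height and two horizontal rails spanning the gap between the stiles.

C is a bench: a 1852×326 mm seat slab, 55 mm thick, top at z = 458 mm, on four 63×63 mm square legs flush with the seat corners and standing on z = 0.

The picture frame is on top of the table, centred. The bench is against the table's +x side, with their −y faces flush.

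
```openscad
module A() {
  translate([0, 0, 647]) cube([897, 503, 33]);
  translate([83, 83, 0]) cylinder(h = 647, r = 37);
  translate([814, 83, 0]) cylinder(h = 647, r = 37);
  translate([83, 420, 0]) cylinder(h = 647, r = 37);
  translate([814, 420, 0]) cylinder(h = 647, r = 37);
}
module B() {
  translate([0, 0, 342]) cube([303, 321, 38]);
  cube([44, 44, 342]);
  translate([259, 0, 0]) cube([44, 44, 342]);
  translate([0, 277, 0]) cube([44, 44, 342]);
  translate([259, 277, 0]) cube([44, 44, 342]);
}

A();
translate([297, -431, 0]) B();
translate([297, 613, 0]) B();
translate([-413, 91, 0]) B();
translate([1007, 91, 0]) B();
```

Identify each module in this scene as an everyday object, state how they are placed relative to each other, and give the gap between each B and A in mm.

A is a table. B is a stool. Four stools sit around the table at the −y, +y, −x, +x sides. The gap between each stool and the table is 110 mm.

Each stool's nearest face is 110 mm from the table's bounding box.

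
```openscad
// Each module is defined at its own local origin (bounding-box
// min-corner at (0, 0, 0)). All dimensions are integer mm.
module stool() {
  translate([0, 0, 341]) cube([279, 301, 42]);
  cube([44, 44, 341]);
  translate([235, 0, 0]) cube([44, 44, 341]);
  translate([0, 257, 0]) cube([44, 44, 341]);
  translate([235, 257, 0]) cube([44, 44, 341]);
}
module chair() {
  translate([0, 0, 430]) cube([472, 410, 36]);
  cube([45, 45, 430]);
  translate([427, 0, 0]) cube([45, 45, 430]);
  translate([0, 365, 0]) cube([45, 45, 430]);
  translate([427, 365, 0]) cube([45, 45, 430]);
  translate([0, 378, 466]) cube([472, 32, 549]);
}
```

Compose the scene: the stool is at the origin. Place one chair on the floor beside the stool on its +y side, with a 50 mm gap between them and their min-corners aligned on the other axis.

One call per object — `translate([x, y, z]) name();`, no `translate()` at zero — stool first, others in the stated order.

stool();
translate([0, 351, 0]) chair();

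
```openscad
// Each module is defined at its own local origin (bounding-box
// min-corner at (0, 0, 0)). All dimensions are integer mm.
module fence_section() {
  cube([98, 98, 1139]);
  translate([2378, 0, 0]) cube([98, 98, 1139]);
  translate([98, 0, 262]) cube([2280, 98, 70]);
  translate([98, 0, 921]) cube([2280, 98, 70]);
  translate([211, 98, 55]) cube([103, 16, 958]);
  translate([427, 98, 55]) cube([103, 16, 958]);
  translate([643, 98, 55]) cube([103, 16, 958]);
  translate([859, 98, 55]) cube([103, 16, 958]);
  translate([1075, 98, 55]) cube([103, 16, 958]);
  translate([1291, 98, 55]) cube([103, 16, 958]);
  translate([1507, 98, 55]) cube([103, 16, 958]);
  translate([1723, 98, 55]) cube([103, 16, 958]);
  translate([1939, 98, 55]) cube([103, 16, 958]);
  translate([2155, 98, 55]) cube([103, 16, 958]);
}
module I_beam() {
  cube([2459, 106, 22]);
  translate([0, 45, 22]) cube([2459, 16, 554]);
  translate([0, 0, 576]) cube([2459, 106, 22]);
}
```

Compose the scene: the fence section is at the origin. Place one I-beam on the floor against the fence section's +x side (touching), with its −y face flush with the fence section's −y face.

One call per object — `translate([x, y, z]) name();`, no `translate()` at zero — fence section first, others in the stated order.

fence_section();
translate([2476, 0, 0]) I_beam();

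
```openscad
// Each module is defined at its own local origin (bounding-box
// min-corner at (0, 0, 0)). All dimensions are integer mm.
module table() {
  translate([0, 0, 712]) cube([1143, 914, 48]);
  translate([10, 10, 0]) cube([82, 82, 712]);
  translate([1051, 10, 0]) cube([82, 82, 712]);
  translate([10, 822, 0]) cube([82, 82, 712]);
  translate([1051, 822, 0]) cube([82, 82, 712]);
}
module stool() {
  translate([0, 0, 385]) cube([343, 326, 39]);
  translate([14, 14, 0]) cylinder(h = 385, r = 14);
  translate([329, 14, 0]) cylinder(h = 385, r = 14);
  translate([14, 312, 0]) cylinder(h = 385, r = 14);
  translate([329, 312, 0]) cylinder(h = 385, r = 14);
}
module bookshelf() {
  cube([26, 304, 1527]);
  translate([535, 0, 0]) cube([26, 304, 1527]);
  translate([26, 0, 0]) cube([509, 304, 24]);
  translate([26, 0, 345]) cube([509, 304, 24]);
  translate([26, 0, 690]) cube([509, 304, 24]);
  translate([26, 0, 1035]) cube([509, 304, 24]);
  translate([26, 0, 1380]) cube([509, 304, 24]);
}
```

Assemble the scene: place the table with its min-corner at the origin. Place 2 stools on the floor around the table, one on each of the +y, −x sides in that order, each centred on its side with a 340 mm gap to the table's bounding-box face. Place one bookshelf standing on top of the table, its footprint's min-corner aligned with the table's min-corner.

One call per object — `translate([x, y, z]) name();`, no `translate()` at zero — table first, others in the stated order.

table();
translate([400, 1254, 0]) stool();
translate([-683, 294, 0]) stool();
translate([0, 0, 760]) bookshelf();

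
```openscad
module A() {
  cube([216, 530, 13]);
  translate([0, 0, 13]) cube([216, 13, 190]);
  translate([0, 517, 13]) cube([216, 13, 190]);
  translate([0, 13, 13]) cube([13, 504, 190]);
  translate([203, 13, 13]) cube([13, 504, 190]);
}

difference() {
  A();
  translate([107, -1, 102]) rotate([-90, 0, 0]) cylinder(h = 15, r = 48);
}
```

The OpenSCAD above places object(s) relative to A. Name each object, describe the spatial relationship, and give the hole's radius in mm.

The subtracted cylinder has r = 48 mm.

A is an open box. The open box has a circular hole through its front wall. The hole's radius is 48 mm.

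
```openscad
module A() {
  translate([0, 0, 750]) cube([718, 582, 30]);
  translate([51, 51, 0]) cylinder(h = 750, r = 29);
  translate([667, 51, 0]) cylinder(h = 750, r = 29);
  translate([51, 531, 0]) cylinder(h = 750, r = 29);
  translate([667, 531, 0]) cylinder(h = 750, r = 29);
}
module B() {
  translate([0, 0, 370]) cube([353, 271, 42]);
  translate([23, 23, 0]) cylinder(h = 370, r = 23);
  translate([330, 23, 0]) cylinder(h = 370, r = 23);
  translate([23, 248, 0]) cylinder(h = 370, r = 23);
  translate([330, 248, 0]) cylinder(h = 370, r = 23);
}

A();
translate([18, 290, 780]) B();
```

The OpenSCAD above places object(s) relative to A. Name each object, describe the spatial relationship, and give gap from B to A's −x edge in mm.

The stool's min-x is at 18; the table's min-x is 0; gap = 18 mm.

A is a table. B is a stool. The stool is on top of the table. The gap from the stool to the table's −x edge is 18 mm.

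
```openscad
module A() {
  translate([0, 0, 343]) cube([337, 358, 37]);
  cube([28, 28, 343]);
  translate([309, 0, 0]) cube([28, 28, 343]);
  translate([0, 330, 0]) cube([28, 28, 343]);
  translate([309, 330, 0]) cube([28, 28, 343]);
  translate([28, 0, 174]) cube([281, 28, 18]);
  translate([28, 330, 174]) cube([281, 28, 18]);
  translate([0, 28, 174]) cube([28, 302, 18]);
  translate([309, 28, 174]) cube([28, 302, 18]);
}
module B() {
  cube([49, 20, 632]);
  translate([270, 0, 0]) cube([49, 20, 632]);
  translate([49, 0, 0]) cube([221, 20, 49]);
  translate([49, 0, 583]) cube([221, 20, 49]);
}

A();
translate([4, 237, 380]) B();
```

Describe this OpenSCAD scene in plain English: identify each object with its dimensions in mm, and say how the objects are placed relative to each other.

A is a simple wooden stool: a rectangular seat 337 mm (x) by 358 mm (y), 37 mm thick, top face at z = 380 mm, on four square legs, each 28×28 mm in cross-section. The legs rest on z = 0, each flush with a corner of the seat. Four stretchers, 28 mm wide and 18 mm tall, connect adjacent legs with their undersides at z = 174 mm, each running between the inner faces of the legs it joins and aligned with the legs' outer faces on the other axis.

B is a picture frame with a 221×534 mm rectangular opening (x by z) and a uniform 49 mm border on every side. Frame depth is 20 mm along y. It is built from two vertical stiles running the full outside height and two horizontal rails spanning the gap between the stiles.

The picture frame is on top of the stool.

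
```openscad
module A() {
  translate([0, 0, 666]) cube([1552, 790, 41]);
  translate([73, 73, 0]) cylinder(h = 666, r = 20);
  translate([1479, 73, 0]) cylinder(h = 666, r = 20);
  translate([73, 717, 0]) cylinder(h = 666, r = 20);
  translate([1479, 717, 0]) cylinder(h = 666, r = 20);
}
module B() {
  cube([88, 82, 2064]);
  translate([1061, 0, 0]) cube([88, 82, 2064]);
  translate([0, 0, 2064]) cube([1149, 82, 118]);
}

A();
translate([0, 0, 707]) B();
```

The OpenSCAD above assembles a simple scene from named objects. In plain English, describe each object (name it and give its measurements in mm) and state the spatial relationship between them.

A is a rectangular dining table. The top is 1552×790×41 mm with its upper surface at z = 707 mm. It stands on four round legs of 40 mm diameter, each leg's bounding box inset 53 mm from the nearest pair of top edges, running from the floor to the underside of the top.

B is a rectangular door frame: two vertical jambs of 88×82 mm section, 2064 mm tall, with a clear opening 973 mm wide between their inner faces. A header 118 mm tall and 82 mm deep lies on top of the jambs and spans the full outside width.

The door frame is on top of the table.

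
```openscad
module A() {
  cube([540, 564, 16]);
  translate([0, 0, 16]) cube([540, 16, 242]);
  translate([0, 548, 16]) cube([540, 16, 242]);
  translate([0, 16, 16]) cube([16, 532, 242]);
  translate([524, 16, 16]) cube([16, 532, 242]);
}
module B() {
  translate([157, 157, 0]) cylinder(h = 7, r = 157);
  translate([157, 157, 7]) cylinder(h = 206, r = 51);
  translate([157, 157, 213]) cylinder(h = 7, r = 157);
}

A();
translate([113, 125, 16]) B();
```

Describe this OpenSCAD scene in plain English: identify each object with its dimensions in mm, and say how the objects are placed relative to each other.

A is an open-topped rectangular box: outside dimensions 540×564×258 mm, with a uniform wall and base thickness of 16 mm. The base is a full 540×564 slab on the floor; four walls sit on top of the base. The front and back walls (the −y and +y sides) span the full width; the two side walls fit between them.

B is a spool: two coaxial disc flanges of radius 157 mm and thickness 7 mm, joined by a core cylinder of radius 51 mm and height 206 mm. The lower flange rests on z = 0 and the three cylinders share a vertical axis.

The spool sits inside the open box, centred.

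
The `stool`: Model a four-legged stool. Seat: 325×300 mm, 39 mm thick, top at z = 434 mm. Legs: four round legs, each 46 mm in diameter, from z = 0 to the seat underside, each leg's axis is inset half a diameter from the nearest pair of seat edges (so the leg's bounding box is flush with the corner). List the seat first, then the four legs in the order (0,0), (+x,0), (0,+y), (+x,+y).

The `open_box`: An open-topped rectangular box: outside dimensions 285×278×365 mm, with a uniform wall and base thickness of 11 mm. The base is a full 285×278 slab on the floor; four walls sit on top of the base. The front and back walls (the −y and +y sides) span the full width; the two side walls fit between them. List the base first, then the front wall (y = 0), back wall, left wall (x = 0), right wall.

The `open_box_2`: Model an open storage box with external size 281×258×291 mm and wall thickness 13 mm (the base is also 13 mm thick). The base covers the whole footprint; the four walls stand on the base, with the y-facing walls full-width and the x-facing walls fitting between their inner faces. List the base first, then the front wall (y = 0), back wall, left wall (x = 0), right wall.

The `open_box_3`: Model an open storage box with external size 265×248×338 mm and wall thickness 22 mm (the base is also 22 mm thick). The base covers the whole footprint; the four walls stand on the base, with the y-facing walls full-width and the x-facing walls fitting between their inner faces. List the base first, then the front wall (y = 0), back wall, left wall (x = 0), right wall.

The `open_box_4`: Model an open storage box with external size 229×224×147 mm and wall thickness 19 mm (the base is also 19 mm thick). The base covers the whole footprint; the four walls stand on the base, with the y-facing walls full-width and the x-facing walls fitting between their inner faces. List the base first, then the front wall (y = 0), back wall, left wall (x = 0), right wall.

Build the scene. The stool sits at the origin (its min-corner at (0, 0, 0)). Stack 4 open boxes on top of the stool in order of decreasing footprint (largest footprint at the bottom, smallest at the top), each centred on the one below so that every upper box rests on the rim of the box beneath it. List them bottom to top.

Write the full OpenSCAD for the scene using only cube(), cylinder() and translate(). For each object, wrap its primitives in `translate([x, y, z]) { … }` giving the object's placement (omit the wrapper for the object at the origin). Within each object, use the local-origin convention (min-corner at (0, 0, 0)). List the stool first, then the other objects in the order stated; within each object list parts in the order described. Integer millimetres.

translate([0, 0, 395]) cube([325, 300, 39]);
translate([23, 23, 0]) cylinder(h = 395, r = 23);
translate([302, 23, 0]) cylinder(h = 395, r = 23);
translate([23, 277, 0]) cylinder(h = 395, r = 23);
translate([302, 277, 0]) cylinder(h = 395, r = 23);
translate([20, 11, 434]) {
  cube([285, 278, 11]);
  translate([0, 0, 11]) cube([285, 11, 354]);
  translate([0, 267, 11]) cube([285, 11, 354]);
  translate([0, 11, 11]) cube([11, 256, 354]);
  translate([274, 11, 11]) cube([11, 256, 354]);
}
translate([22, 21, 799]) {
  cube([281, 258, 13]);
  translate([0, 0, 13]) cube([281, 13, 278]);
  translate([0, 245, 13]) cube([281, 13, 278]);
  translate([0, 13, 13]) cube([13, 232, 278]);
  translate([268, 13, 13]) cube([13, 232, 278]);
}
translate([30, 26, 1090]) {
  cube([265, 248, 22]);
  translate([0, 0, 22]) cube([265, 22, 316]);
  translate([0, 226, 22]) cube([265, 22, 316]);
  translate([0, 22, 22]) cube([22, 204, 316]);
  translate([243, 22, 22]) cube([22, 204, 316]);
}
translate([48, 38, 1428]) {
  cube([229, 224, 19]);
  translate([0, 0, 19]) cube([229, 19, 128]);
  translate([0, 205, 19]) cube([229, 19, 128]);
  translate([0, 19, 19]) cube([19, 186, 128]);
  translate([210, 19, 19]) cube([19, 186, 128]);
}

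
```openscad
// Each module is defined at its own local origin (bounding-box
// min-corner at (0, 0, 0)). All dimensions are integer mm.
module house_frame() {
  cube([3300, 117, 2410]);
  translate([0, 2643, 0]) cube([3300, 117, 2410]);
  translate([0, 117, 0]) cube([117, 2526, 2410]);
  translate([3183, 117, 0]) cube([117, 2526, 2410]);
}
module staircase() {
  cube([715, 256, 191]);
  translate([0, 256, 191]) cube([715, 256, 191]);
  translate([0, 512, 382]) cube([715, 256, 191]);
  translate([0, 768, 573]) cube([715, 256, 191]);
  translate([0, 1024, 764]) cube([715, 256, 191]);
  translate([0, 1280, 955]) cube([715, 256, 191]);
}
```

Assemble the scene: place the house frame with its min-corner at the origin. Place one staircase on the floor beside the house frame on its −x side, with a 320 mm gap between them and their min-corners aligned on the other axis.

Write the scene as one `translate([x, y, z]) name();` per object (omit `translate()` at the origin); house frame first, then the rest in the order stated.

house_frame();
translate([-1035, 0, 0]) staircase();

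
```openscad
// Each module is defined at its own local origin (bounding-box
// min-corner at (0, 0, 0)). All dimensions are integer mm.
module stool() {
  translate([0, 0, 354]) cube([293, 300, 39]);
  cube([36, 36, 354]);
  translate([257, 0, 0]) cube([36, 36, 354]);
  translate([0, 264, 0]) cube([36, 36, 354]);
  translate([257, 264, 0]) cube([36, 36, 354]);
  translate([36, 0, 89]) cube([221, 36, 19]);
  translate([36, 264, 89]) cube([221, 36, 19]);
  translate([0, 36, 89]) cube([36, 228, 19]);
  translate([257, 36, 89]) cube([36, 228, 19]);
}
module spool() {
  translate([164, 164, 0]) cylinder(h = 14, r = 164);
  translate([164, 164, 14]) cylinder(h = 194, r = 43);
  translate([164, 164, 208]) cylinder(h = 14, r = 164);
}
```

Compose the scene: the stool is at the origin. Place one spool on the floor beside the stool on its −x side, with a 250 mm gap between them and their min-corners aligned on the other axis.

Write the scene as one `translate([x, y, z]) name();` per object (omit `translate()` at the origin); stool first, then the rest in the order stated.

stool();
translate([-578, 0, 0]) spool();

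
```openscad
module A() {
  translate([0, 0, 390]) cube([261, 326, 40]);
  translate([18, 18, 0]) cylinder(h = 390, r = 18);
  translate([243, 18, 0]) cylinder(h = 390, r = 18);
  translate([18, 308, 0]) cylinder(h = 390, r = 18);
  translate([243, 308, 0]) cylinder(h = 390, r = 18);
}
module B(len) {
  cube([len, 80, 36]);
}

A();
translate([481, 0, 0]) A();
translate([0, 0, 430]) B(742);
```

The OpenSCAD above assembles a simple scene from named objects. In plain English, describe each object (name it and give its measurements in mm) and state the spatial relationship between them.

A is a four-legged stool. The seat is a 261×326×40 mm slab whose top surface is at z = 430 mm; four round legs, each 36 mm in diameter, run from the floor (z = 0) to the underside of the seat, each leg's axis is inset half a diameter from the nearest pair of seat edges (so the leg's bounding box is flush with the corner).

B is a rectangular beam 742 mm long (x), 80 mm deep (y), 36 mm thick (z).

The beam spans the tops of two stools placed 220 mm apart, resting at z = 430 mm.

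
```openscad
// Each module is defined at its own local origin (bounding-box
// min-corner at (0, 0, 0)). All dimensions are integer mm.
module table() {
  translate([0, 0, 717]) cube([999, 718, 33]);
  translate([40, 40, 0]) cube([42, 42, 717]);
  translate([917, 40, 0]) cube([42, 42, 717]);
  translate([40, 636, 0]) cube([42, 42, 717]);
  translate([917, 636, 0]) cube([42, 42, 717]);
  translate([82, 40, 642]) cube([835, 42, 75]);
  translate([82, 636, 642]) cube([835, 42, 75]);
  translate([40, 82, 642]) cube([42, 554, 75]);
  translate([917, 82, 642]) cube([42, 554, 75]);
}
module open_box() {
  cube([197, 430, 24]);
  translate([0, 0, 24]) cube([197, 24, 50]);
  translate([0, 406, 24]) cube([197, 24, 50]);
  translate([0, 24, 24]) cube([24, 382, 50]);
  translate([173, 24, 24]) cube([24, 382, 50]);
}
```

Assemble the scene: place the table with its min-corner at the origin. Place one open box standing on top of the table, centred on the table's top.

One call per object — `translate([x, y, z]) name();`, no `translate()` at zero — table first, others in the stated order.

table();
translate([401, 144, 750]) open_box();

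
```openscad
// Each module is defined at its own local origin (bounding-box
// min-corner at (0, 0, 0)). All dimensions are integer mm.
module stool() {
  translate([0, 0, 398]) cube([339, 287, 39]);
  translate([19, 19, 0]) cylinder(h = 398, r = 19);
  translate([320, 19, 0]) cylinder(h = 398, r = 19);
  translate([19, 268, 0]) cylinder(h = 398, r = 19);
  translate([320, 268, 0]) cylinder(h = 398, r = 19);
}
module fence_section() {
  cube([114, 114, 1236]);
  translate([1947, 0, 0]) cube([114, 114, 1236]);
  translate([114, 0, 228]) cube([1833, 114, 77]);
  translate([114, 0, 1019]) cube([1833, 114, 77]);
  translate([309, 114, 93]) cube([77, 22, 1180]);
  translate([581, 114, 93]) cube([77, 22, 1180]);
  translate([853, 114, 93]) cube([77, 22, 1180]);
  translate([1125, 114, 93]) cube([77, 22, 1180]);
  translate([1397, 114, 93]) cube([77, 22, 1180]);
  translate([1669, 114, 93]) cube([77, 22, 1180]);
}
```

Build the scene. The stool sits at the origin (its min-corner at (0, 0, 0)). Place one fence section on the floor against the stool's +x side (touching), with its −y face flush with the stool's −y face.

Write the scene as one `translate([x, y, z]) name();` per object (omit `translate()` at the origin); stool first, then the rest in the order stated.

stool();
translate([339, 0, 0]) fence_section();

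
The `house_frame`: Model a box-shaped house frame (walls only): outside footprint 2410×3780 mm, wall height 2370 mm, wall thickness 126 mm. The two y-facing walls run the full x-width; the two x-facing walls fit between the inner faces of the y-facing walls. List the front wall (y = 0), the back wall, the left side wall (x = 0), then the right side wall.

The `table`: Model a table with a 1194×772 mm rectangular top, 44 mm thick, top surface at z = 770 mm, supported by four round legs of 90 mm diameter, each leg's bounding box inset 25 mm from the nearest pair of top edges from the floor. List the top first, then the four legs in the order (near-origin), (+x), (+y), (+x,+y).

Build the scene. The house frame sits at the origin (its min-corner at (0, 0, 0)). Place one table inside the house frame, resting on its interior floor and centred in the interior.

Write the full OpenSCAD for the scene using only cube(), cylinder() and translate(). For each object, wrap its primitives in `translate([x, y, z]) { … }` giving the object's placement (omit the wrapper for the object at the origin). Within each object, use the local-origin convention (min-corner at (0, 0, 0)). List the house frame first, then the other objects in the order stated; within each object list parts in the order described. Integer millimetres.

cube([2410, 126, 2370]);
translate([0, 3654, 0]) cube([2410, 126, 2370]);
translate([0, 126, 0]) cube([126, 3528, 2370]);
translate([2284, 126, 0]) cube([126, 3528, 2370]);
translate([608, 1504, 0]) {
  translate([0, 0, 726]) cube([1194, 772, 44]);
  translate([70, 70, 0]) cylinder(h = 726, r = 45);
  translate([1124, 70, 0]) cylinder(h = 726, r = 45);
  translate([70, 702, 0]) cylinder(h = 726, r = 45);
  translate([1124, 702, 0]) cylinder(h = 726, r = 45);
}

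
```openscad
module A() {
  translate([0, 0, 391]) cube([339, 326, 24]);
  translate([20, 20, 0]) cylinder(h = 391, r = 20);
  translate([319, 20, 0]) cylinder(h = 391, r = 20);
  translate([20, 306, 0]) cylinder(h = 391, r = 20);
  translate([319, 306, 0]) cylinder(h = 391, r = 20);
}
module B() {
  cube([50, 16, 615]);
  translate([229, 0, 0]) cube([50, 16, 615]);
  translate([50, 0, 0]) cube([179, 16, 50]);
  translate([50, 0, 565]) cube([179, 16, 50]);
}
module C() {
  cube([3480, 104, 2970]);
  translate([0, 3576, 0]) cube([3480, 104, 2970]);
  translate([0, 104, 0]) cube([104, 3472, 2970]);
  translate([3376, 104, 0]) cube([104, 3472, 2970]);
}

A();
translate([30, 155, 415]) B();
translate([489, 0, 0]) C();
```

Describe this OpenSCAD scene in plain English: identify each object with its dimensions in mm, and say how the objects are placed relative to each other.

A is a four-legged stool. The seat is 339×326 mm, 24 mm thick, top at z = 415 mm. It stands on four round legs, each 40 mm in diameter, from z = 0 to the seat underside, each leg's axis is inset half a diameter from the nearest pair of seat edges (so the leg's bounding box is flush with the corner).

B is a picture frame with a 179×515 mm rectangular opening (x by z) and a uniform 50 mm border on every side. Frame depth is 16 mm along y. It is built from two vertical stiles running the full outside height and two horizontal rails spanning the gap between the stiles.

C is a box-shaped house frame (walls only): outside footprint 3480×3680 mm, wall height 2970 mm, wall thickness 104 mm. The two y-facing walls run the full x-width; the two x-facing walls fit between the inner faces of the y-facing walls.

The picture frame is on top of the stool, centred. The house frame is on the floor beside the stool on its +x side.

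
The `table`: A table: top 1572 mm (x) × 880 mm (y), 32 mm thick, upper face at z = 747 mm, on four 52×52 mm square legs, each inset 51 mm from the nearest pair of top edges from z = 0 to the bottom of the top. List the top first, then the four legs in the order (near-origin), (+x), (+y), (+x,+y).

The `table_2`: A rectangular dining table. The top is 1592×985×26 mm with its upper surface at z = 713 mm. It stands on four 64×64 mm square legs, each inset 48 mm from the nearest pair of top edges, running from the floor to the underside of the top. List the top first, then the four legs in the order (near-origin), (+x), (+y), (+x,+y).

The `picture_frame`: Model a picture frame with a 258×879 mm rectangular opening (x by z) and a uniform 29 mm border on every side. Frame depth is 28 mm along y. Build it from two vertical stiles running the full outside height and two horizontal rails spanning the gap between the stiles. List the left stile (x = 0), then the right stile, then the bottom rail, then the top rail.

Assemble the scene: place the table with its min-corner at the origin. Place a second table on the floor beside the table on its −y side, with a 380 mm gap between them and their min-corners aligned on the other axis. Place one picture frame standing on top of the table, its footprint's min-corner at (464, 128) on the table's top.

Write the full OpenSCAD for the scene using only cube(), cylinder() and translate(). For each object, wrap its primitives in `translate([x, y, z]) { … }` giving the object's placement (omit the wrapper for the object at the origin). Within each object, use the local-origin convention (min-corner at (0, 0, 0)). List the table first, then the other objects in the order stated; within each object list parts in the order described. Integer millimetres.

translate([0, 0, 715]) cube([1572, 880, 32]);
translate([51, 51, 0]) cube([52, 52, 715]);
translate([1469, 51, 0]) cube([52, 52, 715]);
translate([51, 777, 0]) cube([52, 52, 715]);
translate([1469, 777, 0]) cube([52, 52, 715]);
translate([0, -1365, 0]) {
  translate([0, 0, 687]) cube([1592, 985, 26]);
  translate([48, 48, 0]) cube([64, 64, 687]);
  translate([1480, 48, 0]) cube([64, 64, 687]);
  translate([48, 873, 0]) cube([64, 64, 687]);
  translate([1480, 873, 0]) cube([64, 64, 687]);
}
translate([464, 128, 747]) {
  cube([29, 28, 937]);
  translate([287, 0, 0]) cube([29, 28, 937]);
  translate([29, 0, 0]) cube([258, 28, 29]);
  translate([29, 0, 908]) cube([258, 28, 29]);
}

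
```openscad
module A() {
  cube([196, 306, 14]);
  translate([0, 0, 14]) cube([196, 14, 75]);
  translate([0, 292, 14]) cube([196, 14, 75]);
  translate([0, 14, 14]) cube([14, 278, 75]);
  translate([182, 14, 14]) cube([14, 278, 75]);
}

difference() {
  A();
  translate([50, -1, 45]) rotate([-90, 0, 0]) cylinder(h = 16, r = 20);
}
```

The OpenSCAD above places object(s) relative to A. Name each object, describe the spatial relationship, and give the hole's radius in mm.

The subtracted cylinder has r = 20 mm.

A is an open box. The open box has a circular hole through its front wall. The hole's radius is 20 mm.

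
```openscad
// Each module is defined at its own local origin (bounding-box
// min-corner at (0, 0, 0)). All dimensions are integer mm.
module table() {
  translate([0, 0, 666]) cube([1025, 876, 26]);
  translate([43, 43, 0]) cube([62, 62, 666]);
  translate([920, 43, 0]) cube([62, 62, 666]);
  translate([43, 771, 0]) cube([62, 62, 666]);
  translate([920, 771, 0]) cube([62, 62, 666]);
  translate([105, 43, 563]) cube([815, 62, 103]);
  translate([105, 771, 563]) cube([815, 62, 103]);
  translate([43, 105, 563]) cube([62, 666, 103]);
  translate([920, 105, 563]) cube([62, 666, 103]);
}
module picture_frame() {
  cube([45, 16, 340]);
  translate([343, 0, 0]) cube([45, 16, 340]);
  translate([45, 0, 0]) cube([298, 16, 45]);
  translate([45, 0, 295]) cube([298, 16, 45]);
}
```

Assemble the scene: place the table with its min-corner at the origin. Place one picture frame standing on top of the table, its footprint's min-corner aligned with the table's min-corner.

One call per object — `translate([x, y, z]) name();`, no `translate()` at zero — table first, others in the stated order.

table();
translate([0, 0, 692]) picture_frame();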